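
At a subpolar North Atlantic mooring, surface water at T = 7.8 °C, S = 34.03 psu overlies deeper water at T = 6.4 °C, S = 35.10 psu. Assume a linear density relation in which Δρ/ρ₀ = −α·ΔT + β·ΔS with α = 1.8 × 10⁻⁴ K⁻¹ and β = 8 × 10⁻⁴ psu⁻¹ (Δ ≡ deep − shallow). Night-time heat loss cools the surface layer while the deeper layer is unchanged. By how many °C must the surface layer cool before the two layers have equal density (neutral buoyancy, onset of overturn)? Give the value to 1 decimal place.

6.2 °C

Neutral buoyancy requires Δρ = 0, i.e. −α(T_deep − T_surf′) + β(S_deep − S_surf) = 0.
T_surf′ = T_deep − (β/α)·ΔS = 6.4 − (8 × 10⁻⁴/1.8 × 10⁻⁴)·(+1.07) = 1.644 °C.
Cooling required: 7.8 − (1.644) = 6.156 °C.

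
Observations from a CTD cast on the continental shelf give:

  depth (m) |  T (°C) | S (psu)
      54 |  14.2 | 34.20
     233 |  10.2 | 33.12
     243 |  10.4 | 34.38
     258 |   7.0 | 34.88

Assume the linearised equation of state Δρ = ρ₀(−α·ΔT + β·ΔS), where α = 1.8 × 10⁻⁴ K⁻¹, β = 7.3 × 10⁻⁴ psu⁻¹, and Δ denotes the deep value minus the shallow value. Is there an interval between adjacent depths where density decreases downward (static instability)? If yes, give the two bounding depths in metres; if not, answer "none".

Evaluate Δρ/ρ₀ = −αΔT + βΔS across each adjacent pair:
  54–233 m: −αΔT+βΔS = −(1.8 × 10⁻⁴)(-4.0)+(7.3 × 10⁻⁴)(-1.08) = -6.8 × 10⁻⁵ → UNSTABLE
  233–243 m: −αΔT+βΔS = −(1.8 × 10⁻⁴)(+0.2)+(7.3 × 10⁻⁴)(+1.26) = 8.8 × 10⁻⁴ → stable
  243–258 m: −αΔT+βΔS = −(1.8 × 10⁻⁴)(-3.4)+(7.3 × 10⁻⁴)(+0.50) = 9.8 × 10⁻⁴ → stable
The 54–233 m interval has Δρ < 0: lighter water underlies denser water.

54–233 m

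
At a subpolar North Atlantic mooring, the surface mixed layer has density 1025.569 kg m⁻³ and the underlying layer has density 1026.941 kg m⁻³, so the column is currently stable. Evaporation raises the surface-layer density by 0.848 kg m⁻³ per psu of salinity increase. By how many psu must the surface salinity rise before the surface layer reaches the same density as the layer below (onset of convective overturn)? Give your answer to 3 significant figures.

1.62 psu

Density deficit of the surface layer: 1026.941 − 1025.569 = 1.372 kg m⁻³.
Required change = 1.372 / 0.848 = 1.62 psu.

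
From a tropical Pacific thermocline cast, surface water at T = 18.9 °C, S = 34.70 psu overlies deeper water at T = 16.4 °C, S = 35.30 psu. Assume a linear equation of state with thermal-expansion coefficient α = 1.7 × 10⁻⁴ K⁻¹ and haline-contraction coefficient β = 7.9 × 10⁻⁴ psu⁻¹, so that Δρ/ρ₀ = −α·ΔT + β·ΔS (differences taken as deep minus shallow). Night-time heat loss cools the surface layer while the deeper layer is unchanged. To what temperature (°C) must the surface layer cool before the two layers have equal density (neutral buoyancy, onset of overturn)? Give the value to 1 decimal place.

13.6 °C

Neutral buoyancy requires Δρ = 0, i.e. −α(T_deep − T_surf′) + β(S_deep − S_surf) = 0.
T_surf′ = T_deep − (β/α)·ΔS = 16.4 − (7.9 × 10⁻⁴/1.7 × 10⁻⁴)·(+0.60) = 13.612 °C.
Cooling required: 18.9 − (13.612) = 5.288 °C.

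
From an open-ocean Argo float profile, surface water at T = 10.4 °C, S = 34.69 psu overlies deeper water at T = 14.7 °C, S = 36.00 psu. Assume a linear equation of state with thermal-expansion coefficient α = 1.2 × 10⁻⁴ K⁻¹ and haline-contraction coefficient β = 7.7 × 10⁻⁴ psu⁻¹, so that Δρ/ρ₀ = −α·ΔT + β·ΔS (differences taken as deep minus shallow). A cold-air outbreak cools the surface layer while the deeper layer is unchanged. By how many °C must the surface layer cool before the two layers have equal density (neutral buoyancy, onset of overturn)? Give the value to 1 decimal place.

Neutral buoyancy requires Δρ = 0, i.e. −α(T_deep − T_surf′) + β(S_deep − S_surf) = 0.
T_surf′ = T_deep − (β/α)·ΔS = 14.7 − (7.7 × 10⁻⁴/1.2 × 10⁻⁴)·(+1.31) = 6.294 °C.
Cooling required: 10.4 − (6.294) = 4.106 °C.

4.1 °C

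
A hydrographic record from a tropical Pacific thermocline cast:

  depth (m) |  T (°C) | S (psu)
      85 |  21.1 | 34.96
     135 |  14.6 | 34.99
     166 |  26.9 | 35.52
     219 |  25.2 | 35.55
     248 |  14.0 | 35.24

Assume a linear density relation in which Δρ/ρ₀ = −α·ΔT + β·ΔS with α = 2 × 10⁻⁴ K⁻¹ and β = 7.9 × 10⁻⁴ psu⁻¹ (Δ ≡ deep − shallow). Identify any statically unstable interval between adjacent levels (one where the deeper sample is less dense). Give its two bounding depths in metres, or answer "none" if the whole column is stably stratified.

135–166 m

Evaluate Δρ/ρ₀ = −αΔT + βΔS across each adjacent pair:
  85–135 m: −αΔT+βΔS = −(2 × 10⁻⁴)(-6.5)+(7.9 × 10⁻⁴)(+0.03) = 1.3 × 10⁻³ → stable
  135–166 m: −αΔT+βΔS = −(2 × 10⁻⁴)(+12.3)+(7.9 × 10⁻⁴)(+0.53) = -2.0 × 10⁻³ → UNSTABLE
  166–219 m: −αΔT+βΔS = −(2 × 10⁻⁴)(-1.7)+(7.9 × 10⁻⁴)(+0.03) = 3.6 × 10⁻⁴ → stable
  219–248 m: −αΔT+βΔS = −(2 × 10⁻⁴)(-11.2)+(7.9 × 10⁻⁴)(-0.31) = 2.0 × 10⁻³ → stable
The 135–166 m interval has Δρ < 0: lighter water underlies denser water.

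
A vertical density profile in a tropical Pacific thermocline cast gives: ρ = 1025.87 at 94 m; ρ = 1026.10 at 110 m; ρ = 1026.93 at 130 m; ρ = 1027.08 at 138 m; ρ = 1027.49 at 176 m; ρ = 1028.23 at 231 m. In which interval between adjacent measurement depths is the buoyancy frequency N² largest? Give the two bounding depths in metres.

110–130 m

Compute the density gradient over each adjacent pair:
  94–110 m: Δρ/Δz = 0.23/16 = 0.014 kg m⁻⁴
  110–130 m: Δρ/Δz = 0.83/20 = 0.041 kg m⁻⁴
  130–138 m: Δρ/Δz = 0.15/8 = 0.019 kg m⁻⁴
  138–176 m: Δρ/Δz = 0.41/38 = 0.011 kg m⁻⁴
  176–231 m: Δρ/Δz = 0.74/55 = 0.013 kg m⁻⁴
The largest gradient is in the 110–130 m interval — the pycnocline.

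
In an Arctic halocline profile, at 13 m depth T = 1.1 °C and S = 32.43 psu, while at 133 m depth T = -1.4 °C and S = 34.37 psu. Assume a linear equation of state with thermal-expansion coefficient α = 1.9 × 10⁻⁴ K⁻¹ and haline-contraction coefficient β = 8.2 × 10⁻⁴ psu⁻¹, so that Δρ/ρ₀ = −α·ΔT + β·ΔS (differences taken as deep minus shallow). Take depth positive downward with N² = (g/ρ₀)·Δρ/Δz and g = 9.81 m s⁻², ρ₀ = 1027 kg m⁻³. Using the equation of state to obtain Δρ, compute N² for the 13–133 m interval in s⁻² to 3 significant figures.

ΔT = -2.5 K, ΔS = +1.94 psu (deep − shallow).
Δρ/ρ₀ = −αΔT + βΔS = 4.75 × 10⁻⁴ + 1.5908 × 10⁻³ = 2.0658 × 10⁻³, so Δρ ≈ 2.122 kg m⁻³.
N² = (g/ρ₀)·Δρ/Δz = g·(Δρ/ρ₀)/Δz = 9.81 × 2.0658 × 10⁻³ / 120 = 1.6888 × 10⁻⁴ s⁻² ≈ 1.69 × 10⁻⁴ s⁻².

1.69 × 10⁻⁴ s⁻²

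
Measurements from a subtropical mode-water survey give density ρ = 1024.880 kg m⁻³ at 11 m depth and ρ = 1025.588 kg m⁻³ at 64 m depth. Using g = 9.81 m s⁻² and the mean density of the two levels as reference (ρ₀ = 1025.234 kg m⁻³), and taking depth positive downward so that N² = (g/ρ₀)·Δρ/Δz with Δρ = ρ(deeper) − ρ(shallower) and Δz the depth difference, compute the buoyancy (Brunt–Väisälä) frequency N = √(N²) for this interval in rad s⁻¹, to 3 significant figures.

0.0113 rad s⁻¹

Δρ = 1025.588 − 1024.880 = 0.708 kg m⁻³ over Δz = 64 − 11 = 53 m.
N² = (9.81/1025.234) × (0.708/53) = 1.2782 × 10⁻⁴ s⁻².
N = √(1.2782 × 10⁻⁴) = 0.011306 rad s⁻¹ ≈ 0.0113 rad s⁻¹.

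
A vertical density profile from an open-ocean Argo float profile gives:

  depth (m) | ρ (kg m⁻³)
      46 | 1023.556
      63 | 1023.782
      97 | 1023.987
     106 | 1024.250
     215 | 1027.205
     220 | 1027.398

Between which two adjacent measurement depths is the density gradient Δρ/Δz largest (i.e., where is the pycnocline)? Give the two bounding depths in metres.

215–220 m

Compute the density gradient over each adjacent pair:
  46–63 m: Δρ/Δz = 0.226/17 = 0.013 kg m⁻⁴
  63–97 m: Δρ/Δz = 0.205/34 = 6.0 × 10⁻³ kg m⁻⁴
  97–106 m: Δρ/Δz = 0.263/9 = 0.029 kg m⁻⁴
  106–215 m: Δρ/Δz = 2.955/109 = 0.027 kg m⁻⁴
  215–220 m: Δρ/Δz = 0.193/5 = 0.039 kg m⁻⁴
The largest gradient is in the 215–220 m interval — the pycnocline.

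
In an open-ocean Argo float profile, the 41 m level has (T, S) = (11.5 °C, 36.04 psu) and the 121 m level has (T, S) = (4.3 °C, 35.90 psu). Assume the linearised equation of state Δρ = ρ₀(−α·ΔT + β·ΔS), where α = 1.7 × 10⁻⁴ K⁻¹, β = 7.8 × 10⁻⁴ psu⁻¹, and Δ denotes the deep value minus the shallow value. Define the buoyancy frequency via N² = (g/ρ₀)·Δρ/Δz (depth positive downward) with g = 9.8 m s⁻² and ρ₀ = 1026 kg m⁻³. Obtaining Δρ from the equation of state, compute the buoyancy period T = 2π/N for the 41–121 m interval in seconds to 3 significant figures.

538 s

ΔT = -7.2 K, ΔS = -0.14 psu (deep − shallow).
Δρ/ρ₀ = −αΔT + βΔS = 1.224 × 10⁻³ − 1.092 × 10⁻⁴ = 1.1148 × 10⁻³, so Δρ ≈ 1.144 kg m⁻³.
N² = (g/ρ₀)·Δρ/Δz = g·(Δρ/ρ₀)/Δz = 9.8 × 1.1148 × 10⁻³ / 80 = 1.3656 × 10⁻⁴ s⁻².
N = √(1.3656 × 10⁻⁴) = 0.011686 rad s⁻¹ → T = 2π/N = 537.67 s ≈ 538 s.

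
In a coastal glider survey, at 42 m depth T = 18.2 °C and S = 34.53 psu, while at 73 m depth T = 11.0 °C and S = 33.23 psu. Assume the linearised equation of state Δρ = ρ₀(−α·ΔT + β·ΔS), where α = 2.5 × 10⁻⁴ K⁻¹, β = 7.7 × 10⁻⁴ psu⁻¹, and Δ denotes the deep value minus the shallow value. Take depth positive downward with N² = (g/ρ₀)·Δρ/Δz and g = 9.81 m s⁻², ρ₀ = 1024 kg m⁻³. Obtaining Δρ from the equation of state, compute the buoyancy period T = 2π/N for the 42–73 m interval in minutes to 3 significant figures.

ΔT = -7.2 K, ΔS = -1.30 psu (deep − shallow).
Δρ/ρ₀ = −αΔT + βΔS = 1.80 × 10⁻³ − 1.001 × 10⁻³ = 7.99 × 10⁻⁴, so Δρ ≈ 0.8182 kg m⁻³.
N² = (g/ρ₀)·Δρ/Δz = g·(Δρ/ρ₀)/Δz = 9.81 × 7.99 × 10⁻⁴ / 31 = 2.5284 × 10⁻⁴ s⁻².
N = √(2.5284 × 10⁻⁴) = 0.015901 rad s⁻¹ → T = 2π/N = 395.14 s = 6.5857 min ≈ 6.59 min.

6.59 min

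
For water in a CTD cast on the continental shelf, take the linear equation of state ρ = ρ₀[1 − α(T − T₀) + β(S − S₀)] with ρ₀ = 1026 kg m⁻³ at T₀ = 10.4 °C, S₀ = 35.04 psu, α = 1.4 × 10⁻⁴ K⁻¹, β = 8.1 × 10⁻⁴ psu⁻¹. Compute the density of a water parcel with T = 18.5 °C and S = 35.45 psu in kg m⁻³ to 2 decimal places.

1025.18 kg m⁻³

T − T₀ = +8.1 K, S − S₀ = +0.41 psu.
Bracket = 1 − α·(+8.1) + β·(+0.41) = 1 + (-8.019 × 10⁻⁴) = 0.9991981.
ρ = 1026 × 0.9991981 = 1025.18 kg m⁻³.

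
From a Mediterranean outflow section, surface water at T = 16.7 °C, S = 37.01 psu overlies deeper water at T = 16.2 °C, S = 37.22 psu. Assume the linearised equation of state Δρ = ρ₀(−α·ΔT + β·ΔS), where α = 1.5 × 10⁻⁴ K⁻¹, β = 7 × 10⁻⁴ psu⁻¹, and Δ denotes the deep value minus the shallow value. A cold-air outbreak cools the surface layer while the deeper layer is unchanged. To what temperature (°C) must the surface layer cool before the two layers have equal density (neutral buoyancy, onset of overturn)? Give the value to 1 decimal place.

Neutral buoyancy requires Δρ = 0, i.e. −α(T_deep − T_surf′) + β(S_deep − S_surf) = 0.
T_surf′ = T_deep − (β/α)·ΔS = 16.2 − (7 × 10⁻⁴/1.5 × 10⁻⁴)·(+0.21) = 15.220 °C.
Cooling required: 16.7 − (15.220) = 1.480 °C.

15.2 °C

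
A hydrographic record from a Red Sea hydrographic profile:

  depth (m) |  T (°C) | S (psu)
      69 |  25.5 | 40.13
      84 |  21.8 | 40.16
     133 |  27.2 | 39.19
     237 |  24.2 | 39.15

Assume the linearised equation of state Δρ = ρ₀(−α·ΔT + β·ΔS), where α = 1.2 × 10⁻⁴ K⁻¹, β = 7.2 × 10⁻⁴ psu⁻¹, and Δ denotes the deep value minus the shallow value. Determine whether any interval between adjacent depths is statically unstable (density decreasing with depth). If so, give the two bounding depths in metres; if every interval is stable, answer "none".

Evaluate Δρ/ρ₀ = −αΔT + βΔS across each adjacent pair:
  69–84 m: −αΔT+βΔS = −(1.2 × 10⁻⁴)(-3.7)+(7.2 × 10⁻⁴)(+0.03) = 4.7 × 10⁻⁴ → stable
  84–133 m: −αΔT+βΔS = −(1.2 × 10⁻⁴)(+5.4)+(7.2 × 10⁻⁴)(-0.97) = -1.3 × 10⁻³ → UNSTABLE
  133–237 m: −αΔT+βΔS = −(1.2 × 10⁻⁴)(-3.0)+(7.2 × 10⁻⁴)(-0.04) = 3.3 × 10⁻⁴ → stable
The 84–133 m interval has Δρ < 0: lighter water underlies denser water.

84–133 m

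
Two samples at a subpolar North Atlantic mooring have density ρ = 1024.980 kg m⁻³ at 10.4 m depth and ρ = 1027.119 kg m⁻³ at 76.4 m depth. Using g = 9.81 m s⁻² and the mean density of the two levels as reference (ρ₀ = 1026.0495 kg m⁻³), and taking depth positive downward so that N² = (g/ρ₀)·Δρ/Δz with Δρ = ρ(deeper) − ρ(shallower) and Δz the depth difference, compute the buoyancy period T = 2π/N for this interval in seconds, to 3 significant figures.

357 s

Δρ = 1027.119 − 1024.980 = 2.139 kg m⁻³ over Δz = 76.4 − 10.4 = 66 m.
N² = (9.81/1026.0495) × (2.139/66) = 3.0986 × 10⁻⁴ s⁻².
N = √(3.0986 × 10⁻⁴) = 0.017603 rad s⁻¹, so T = 2π/N = 356.94 s ≈ 357 s.
A positive N² confirms static stability across the interval.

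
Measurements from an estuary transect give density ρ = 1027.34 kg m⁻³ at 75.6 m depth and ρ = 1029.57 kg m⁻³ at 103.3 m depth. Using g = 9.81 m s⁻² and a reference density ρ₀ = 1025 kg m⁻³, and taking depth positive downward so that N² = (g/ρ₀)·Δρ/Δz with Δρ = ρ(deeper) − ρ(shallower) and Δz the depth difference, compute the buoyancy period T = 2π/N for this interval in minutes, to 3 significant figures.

3.77 min

Δρ = 1029.57 − 1027.34 = 2.23 kg m⁻³ over Δz = 103.3 − 75.6 = 27.7 m.
N² = (9.81/1025) × (2.23/27.7) = 7.7050 × 10⁻⁴ s⁻².
N = √(7.7050 × 10⁻⁴) = 0.027758 rad s⁻¹, so T = 2π/N = 226.36 s = 3.7727 min ≈ 3.77 min.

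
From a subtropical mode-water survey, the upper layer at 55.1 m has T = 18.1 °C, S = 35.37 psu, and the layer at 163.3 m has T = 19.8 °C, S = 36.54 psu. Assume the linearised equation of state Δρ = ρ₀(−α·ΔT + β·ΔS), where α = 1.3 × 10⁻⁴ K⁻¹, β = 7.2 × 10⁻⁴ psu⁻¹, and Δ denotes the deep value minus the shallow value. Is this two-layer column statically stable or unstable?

stable

ΔT = 19.8 − 18.1 = +1.7 K and ΔS = 36.54 − 35.37 = +1.17 psu (deep − shallow).
−αΔT = -2.21 × 10⁻⁴; βΔS = 8.424 × 10⁻⁴; sum Δρ/ρ₀ = 6.214 × 10⁻⁴.
Δρ/ρ₀ > 0, so Δρ > 0: deeper water is denser → statically stable.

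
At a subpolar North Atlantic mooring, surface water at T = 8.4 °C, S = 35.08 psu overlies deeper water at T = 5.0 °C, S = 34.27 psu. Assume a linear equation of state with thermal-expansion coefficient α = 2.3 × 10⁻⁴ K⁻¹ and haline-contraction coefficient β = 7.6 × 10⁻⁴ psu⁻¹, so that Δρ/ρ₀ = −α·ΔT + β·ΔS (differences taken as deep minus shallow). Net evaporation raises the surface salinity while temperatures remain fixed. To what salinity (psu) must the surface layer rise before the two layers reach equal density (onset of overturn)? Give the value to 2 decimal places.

Neutral buoyancy requires −α(T_deep − T_surf) + β(S_deep − S_surf′) = 0.
S_surf′ = S_deep − (α/β)·ΔT = 34.27 − (2.3 × 10⁻⁴/7.6 × 10⁻⁴)·(-3.4) = 35.2989 psu.
Increase required: 35.2989 − 35.08 = 0.2189 psu.

35.30 psu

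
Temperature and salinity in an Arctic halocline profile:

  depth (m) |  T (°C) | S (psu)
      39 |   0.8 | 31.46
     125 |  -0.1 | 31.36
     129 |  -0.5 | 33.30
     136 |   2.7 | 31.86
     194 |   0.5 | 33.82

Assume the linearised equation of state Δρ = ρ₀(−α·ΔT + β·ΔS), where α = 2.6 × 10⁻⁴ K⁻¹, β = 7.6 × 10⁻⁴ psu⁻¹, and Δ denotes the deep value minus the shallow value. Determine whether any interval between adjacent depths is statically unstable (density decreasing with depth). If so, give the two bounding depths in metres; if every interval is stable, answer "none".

Evaluate Δρ/ρ₀ = −αΔT + βΔS across each adjacent pair:
  39–125 m: −αΔT+βΔS = −(2.6 × 10⁻⁴)(-0.9)+(7.6 × 10⁻⁴)(-0.10) = 1.6 × 10⁻⁴ → stable
  125–129 m: −αΔT+βΔS = −(2.6 × 10⁻⁴)(-0.4)+(7.6 × 10⁻⁴)(+1.94) = 1.6 × 10⁻³ → stable
  129–136 m: −αΔT+βΔS = −(2.6 × 10⁻⁴)(+3.2)+(7.6 × 10⁻⁴)(-1.44) = -1.9 × 10⁻³ → UNSTABLE
  136–194 m: −αΔT+βΔS = −(2.6 × 10⁻⁴)(-2.2)+(7.6 × 10⁻⁴)(+1.96) = 2.1 × 10⁻³ → stable
The 129–136 m interval has Δρ < 0: lighter water underlies denser water.

129–136 m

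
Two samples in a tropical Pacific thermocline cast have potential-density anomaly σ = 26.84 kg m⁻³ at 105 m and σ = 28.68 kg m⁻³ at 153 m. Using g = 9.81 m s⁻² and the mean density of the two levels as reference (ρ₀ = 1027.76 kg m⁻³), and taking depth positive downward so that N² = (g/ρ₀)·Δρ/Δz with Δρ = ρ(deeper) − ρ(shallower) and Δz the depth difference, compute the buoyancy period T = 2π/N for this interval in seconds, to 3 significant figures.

Δρ = 1028.68 − 1026.84 = 1.84 kg m⁻³ over Δz = 153 − 105 = 48 m.
N² = (9.81/1027.76) × (1.84/48) = 3.6589 × 10⁻⁴ s⁻².
N = √(3.6589 × 10⁻⁴) = 0.019128 rad s⁻¹, so T = 2π/N = 328.48 s ≈ 328 s.
A positive N² confirms static stability across the interval.

328 s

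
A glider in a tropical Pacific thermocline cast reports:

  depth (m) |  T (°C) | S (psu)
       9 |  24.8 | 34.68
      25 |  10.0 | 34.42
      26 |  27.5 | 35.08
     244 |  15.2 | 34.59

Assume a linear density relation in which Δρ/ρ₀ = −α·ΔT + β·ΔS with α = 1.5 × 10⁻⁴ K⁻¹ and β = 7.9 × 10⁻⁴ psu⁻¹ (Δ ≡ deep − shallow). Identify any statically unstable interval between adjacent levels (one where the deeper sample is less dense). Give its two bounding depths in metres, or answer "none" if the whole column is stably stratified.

25–26 m

Evaluate Δρ/ρ₀ = −αΔT + βΔS across each adjacent pair:
  9–25 m: −αΔT+βΔS = −(1.5 × 10⁻⁴)(-14.8)+(7.9 × 10⁻⁴)(-0.26) = 2.0 × 10⁻³ → stable
  25–26 m: −αΔT+βΔS = −(1.5 × 10⁻⁴)(+17.5)+(7.9 × 10⁻⁴)(+0.66) = -2.1 × 10⁻³ → UNSTABLE
  26–244 m: −αΔT+βΔS = −(1.5 × 10⁻⁴)(-12.3)+(7.9 × 10⁻⁴)(-0.49) = 1.5 × 10⁻³ → stable
The 25–26 m interval has Δρ < 0: lighter water underlies denser water.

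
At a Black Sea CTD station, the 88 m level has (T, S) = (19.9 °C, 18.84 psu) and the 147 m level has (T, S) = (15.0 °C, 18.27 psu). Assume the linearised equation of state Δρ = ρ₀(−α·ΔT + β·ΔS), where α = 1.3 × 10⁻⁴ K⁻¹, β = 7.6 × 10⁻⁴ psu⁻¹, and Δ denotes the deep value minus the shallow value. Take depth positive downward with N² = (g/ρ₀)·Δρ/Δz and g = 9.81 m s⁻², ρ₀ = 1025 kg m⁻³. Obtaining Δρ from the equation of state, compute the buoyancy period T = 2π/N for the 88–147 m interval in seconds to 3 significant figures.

1.08 × 10³ s

ΔT = -4.9 K, ΔS = -0.57 psu (deep − shallow).
Δρ/ρ₀ = −αΔT + βΔS = 6.37 × 10⁻⁴ − 4.332 × 10⁻⁴ = 2.038 × 10⁻⁴, so Δρ ≈ 0.2089 kg m⁻³.
N² = (g/ρ₀)·Δρ/Δz = g·(Δρ/ρ₀)/Δz = 9.81 × 2.038 × 10⁻⁴ / 59 = 3.3886 × 10⁻⁵ s⁻².
N = √(3.3886 × 10⁻⁵) = 5.8212 × 10⁻³ rad s⁻¹ → T = 2π/N = 1.0794 × 10³ s ≈ 1.08 × 10³ s.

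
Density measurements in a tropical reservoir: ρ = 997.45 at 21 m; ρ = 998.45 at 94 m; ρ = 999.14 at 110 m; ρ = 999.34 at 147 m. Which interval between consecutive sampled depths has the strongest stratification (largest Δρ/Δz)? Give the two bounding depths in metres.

94–110 m

Compute the density gradient over each adjacent pair:
  21–94 m: Δρ/Δz = 1.00/73 = 0.014 kg m⁻⁴
  94–110 m: Δρ/Δz = 0.69/16 = 0.043 kg m⁻⁴
  110–147 m: Δρ/Δz = 0.20/37 = 5.4 × 10⁻³ kg m⁻⁴
The largest gradient is in the 94–110 m interval — the pycnocline.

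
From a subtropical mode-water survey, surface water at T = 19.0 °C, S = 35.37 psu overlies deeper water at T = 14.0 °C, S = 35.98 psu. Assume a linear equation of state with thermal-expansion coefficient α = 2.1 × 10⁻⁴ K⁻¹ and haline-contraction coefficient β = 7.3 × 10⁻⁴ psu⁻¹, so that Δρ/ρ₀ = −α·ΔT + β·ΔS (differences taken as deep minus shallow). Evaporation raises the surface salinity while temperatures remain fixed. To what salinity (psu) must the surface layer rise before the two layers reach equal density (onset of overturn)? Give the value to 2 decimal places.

Neutral buoyancy requires −α(T_deep − T_surf) + β(S_deep − S_surf′) = 0.
S_surf′ = S_deep − (α/β)·ΔT = 35.98 − (2.1 × 10⁻⁴/7.3 × 10⁻⁴)·(-5.0) = 37.4184 psu.
Increase required: 37.4184 − 35.37 = 2.0484 psu.

37.42 psu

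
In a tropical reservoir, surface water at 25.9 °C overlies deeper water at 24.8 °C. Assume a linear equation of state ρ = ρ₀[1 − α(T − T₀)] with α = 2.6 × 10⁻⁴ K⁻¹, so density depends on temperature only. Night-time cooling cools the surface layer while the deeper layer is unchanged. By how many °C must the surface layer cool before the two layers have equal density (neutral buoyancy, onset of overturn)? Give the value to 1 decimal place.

With temperature the only control, equal density requires T_surf′ = T_deep.
T_surf′ = 24.8 °C.
Cooling required: 25.9 − 24.8 = 1.1 °C.

1.1 °C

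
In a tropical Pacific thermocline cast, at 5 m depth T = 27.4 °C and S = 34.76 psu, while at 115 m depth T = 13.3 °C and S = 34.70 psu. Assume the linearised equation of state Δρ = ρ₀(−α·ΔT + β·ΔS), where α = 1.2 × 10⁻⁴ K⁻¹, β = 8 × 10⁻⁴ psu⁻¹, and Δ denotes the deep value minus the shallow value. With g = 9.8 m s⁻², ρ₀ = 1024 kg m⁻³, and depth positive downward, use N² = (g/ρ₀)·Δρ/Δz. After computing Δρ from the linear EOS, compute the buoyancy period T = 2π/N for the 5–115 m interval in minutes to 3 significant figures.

ΔT = -14.1 K, ΔS = -0.06 psu (deep − shallow).
Δρ/ρ₀ = −αΔT + βΔS = 1.692 × 10⁻³ − 4.80 × 10⁻⁵ = 1.644 × 10⁻³, so Δρ ≈ 1.683 kg m⁻³.
N² = (g/ρ₀)·Δρ/Δz = g·(Δρ/ρ₀)/Δz = 9.8 × 1.644 × 10⁻³ / 110 = 1.4647 × 10⁻⁴ s⁻².
N = √(1.4647 × 10⁻⁴) = 0.012102 rad s⁻¹ → T = 2π/N = 519.19 s = 8.6532 min ≈ 8.65 min.

8.65 min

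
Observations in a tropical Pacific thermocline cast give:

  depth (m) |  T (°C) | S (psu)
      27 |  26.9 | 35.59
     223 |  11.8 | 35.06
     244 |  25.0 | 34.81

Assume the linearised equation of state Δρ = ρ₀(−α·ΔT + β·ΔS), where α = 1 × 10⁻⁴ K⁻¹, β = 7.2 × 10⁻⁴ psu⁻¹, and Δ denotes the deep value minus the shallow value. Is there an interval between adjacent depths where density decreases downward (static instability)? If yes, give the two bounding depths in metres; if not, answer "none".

Evaluate Δρ/ρ₀ = −αΔT + βΔS across each adjacent pair:
  27–223 m: −αΔT+βΔS = −(1 × 10⁻⁴)(-15.1)+(7.2 × 10⁻⁴)(-0.53) = 1.1 × 10⁻³ → stable
  223–244 m: −αΔT+βΔS = −(1 × 10⁻⁴)(+13.2)+(7.2 × 10⁻⁴)(-0.25) = -1.5 × 10⁻³ → UNSTABLE
The 223–244 m interval has Δρ < 0: lighter water underlies denser water.

223–244 m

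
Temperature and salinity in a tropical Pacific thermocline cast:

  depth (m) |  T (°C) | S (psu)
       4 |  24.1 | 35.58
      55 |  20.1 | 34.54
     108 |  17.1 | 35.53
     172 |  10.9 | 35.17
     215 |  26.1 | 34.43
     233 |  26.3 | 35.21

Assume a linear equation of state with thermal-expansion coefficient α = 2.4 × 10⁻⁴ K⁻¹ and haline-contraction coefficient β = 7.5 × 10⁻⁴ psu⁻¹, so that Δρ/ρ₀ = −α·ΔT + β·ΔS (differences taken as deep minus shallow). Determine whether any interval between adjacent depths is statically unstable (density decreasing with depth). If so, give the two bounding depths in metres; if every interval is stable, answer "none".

172–215 m

Evaluate Δρ/ρ₀ = −αΔT + βΔS across each adjacent pair:
  4–55 m: −αΔT+βΔS = −(2.4 × 10⁻⁴)(-4.0)+(7.5 × 10⁻⁴)(-1.04) = 1.8 × 10⁻⁴ → stable
  55–108 m: −αΔT+βΔS = −(2.4 × 10⁻⁴)(-3.0)+(7.5 × 10⁻⁴)(+0.99) = 1.5 × 10⁻³ → stable
  108–172 m: −αΔT+βΔS = −(2.4 × 10⁻⁴)(-6.2)+(7.5 × 10⁻⁴)(-0.36) = 1.2 × 10⁻³ → stable
  172–215 m: −αΔT+βΔS = −(2.4 × 10⁻⁴)(+15.2)+(7.5 × 10⁻⁴)(-0.74) = -4.2 × 10⁻³ → UNSTABLE
  215–233 m: −αΔT+βΔS = −(2.4 × 10⁻⁴)(+0.2)+(7.5 × 10⁻⁴)(+0.78) = 5.4 × 10⁻⁴ → stable
The 172–215 m interval has Δρ < 0: lighter water underlies denser water.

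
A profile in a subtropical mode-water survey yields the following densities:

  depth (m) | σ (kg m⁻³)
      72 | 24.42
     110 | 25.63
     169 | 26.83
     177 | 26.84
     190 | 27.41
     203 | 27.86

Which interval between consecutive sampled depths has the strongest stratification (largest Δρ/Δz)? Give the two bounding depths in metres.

177–190 m

Compute the density gradient over each adjacent pair:
  72–110 m: Δρ/Δz = 1.21/38 = 0.032 kg m⁻⁴
  110–169 m: Δρ/Δz = 1.20/59 = 0.020 kg m⁻⁴
  169–177 m: Δρ/Δz = 0.01/8 = 1.3 × 10⁻³ kg m⁻⁴
  177–190 m: Δρ/Δz = 0.57/13 = 0.044 kg m⁻⁴
  190–203 m: Δρ/Δz = 0.45/13 = 0.035 kg m⁻⁴
The largest gradient is in the 177–190 m interval — the pycnocline.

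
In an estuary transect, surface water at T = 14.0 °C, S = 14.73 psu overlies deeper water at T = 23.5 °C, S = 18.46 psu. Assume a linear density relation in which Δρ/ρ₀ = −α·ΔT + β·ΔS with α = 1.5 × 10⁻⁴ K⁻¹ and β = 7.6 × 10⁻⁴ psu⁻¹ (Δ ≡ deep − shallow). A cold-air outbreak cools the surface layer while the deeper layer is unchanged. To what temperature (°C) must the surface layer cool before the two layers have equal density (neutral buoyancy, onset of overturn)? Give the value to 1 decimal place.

4.6 °C

Neutral buoyancy requires Δρ = 0, i.e. −α(T_deep − T_surf′) + β(S_deep − S_surf) = 0.
T_surf′ = T_deep − (β/α)·ΔS = 23.5 − (7.6 × 10⁻⁴/1.5 × 10⁻⁴)·(+3.73) = 4.601 °C.
Cooling required: 14.0 − (4.601) = 9.399 °C.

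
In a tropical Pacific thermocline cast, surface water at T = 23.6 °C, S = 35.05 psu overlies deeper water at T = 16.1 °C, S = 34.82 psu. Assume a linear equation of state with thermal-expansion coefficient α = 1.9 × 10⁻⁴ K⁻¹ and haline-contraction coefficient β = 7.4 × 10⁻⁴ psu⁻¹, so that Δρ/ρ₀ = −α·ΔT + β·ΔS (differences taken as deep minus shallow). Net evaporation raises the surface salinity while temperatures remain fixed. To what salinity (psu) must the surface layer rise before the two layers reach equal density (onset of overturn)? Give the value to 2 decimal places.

Neutral buoyancy requires −α(T_deep − T_surf) + β(S_deep − S_surf′) = 0.
S_surf′ = S_deep − (α/β)·ΔT = 34.82 − (1.9 × 10⁻⁴/7.4 × 10⁻⁴)·(-7.5) = 36.7457 psu.
Increase required: 36.7457 − 35.05 = 1.6957 psu.

36.75 psu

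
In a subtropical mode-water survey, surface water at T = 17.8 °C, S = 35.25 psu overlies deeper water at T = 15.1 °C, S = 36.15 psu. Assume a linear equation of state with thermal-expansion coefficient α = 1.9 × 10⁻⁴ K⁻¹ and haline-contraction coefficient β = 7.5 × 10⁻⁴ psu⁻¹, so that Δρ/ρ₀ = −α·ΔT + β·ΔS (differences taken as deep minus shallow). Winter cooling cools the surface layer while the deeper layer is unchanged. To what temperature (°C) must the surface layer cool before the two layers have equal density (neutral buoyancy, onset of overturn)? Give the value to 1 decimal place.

11.5 °C

Neutral buoyancy requires Δρ = 0, i.e. −α(T_deep − T_surf′) + β(S_deep − S_surf) = 0.
T_surf′ = T_deep − (β/α)·ΔS = 15.1 − (7.5 × 10⁻⁴/1.9 × 10⁻⁴)·(+0.90) = 11.547 °C.
Cooling required: 17.8 − (11.547) = 6.253 °C.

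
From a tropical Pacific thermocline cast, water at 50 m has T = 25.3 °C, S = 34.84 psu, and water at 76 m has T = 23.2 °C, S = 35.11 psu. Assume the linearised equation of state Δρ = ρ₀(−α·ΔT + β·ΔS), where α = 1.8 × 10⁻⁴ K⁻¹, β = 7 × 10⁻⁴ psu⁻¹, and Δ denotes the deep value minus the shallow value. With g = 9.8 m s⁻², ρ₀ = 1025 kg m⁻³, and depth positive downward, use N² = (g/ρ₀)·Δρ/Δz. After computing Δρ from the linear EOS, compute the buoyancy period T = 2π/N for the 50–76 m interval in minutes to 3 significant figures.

7.16 min

ΔT = -2.1 K, ΔS = +0.27 psu (deep − shallow).
Δρ/ρ₀ = −αΔT + βΔS = 3.78 × 10⁻⁴ + 1.89 × 10⁻⁴ = 5.67 × 10⁻⁴, so Δρ ≈ 0.5812 kg m⁻³.
N² = (g/ρ₀)·Δρ/Δz = g·(Δρ/ρ₀)/Δz = 9.8 × 5.67 × 10⁻⁴ / 26 = 2.1372 × 10⁻⁴ s⁻².
N = √(2.1372 × 10⁻⁴) = 0.014619 rad s⁻¹ → T = 2π/N = 429.80 s = 7.1633 min ≈ 7.16 min.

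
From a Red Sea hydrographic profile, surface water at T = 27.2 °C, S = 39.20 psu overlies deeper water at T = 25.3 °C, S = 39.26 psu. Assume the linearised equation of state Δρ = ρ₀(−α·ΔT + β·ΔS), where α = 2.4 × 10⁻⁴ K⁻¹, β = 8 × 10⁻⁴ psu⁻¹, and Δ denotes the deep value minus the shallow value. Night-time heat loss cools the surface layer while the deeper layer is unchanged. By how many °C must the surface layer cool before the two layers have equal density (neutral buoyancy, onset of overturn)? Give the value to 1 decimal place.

Neutral buoyancy requires Δρ = 0, i.e. −α(T_deep − T_surf′) + β(S_deep − S_surf) = 0.
T_surf′ = T_deep − (β/α)·ΔS = 25.3 − (8 × 10⁻⁴/2.4 × 10⁻⁴)·(+0.06) = 25.100 °C.
Cooling required: 27.2 − (25.100) = 2.100 °C.

2.1 °C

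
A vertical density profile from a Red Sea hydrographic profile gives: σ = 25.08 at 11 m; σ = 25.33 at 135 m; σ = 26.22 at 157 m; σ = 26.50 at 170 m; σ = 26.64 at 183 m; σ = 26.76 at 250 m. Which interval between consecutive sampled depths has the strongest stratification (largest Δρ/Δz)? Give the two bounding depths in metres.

135–157 m

Compute the density gradient over each adjacent pair:
  11–135 m: Δρ/Δz = 0.25/124 = 2.0 × 10⁻³ kg m⁻⁴
  135–157 m: Δρ/Δz = 0.89/22 = 0.040 kg m⁻⁴
  157–170 m: Δρ/Δz = 0.28/13 = 0.022 kg m⁻⁴
  170–183 m: Δρ/Δz = 0.14/13 = 0.011 kg m⁻⁴
  183–250 m: Δρ/Δz = 0.12/67 = 1.8 × 10⁻³ kg m⁻⁴
The largest gradient is in the 135–157 m interval — the pycnocline.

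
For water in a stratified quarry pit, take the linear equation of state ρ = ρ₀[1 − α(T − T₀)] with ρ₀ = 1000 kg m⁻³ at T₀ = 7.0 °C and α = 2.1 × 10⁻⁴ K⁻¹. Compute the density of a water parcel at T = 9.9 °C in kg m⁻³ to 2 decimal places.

T − T₀ = +2.9 K.
Bracket = 1 − α·(+2.9) = 1 + (-6.09 × 10⁻⁴) = 0.9993910.
ρ = 1000 × 0.9993910 = 999.39 kg m⁻³.

999.39 kg m⁻³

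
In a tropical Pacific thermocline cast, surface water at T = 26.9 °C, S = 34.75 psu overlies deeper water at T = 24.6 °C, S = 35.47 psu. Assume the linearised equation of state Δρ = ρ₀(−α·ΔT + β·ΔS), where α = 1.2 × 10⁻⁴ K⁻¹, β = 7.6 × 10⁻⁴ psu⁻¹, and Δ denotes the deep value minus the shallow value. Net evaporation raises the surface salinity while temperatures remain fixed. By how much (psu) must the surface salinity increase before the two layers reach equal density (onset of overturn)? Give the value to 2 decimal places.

Neutral buoyancy requires −α(T_deep − T_surf) + β(S_deep − S_surf′) = 0.
S_surf′ = S_deep − (α/β)·ΔT = 35.47 − (1.2 × 10⁻⁴/7.6 × 10⁻⁴)·(-2.3) = 35.8332 psu.
Increase required: 35.8332 − 34.75 = 1.0832 psu.

1.08 psu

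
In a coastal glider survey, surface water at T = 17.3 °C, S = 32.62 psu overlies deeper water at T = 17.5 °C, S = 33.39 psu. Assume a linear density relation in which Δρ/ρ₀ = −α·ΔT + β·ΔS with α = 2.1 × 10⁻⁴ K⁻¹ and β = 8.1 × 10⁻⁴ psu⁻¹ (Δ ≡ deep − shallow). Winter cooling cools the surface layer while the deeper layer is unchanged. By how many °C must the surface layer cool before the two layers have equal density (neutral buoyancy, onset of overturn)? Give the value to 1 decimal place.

2.8 °C

Neutral buoyancy requires Δρ = 0, i.e. −α(T_deep − T_surf′) + β(S_deep − S_surf) = 0.
T_surf′ = T_deep − (β/α)·ΔS = 17.5 − (8.1 × 10⁻⁴/2.1 × 10⁻⁴)·(+0.77) = 14.530 °C.
Cooling required: 17.3 − (14.530) = 2.770 °C.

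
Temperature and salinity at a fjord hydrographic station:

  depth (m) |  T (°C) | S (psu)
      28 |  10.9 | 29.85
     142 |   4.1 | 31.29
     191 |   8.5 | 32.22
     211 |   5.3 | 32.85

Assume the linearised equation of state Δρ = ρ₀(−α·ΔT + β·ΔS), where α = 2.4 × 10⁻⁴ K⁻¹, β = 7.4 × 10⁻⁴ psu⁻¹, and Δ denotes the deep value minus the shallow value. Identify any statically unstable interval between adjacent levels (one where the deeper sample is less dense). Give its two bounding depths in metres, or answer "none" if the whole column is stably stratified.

Evaluate Δρ/ρ₀ = −αΔT + βΔS across each adjacent pair:
  28–142 m: −αΔT+βΔS = −(2.4 × 10⁻⁴)(-6.8)+(7.4 × 10⁻⁴)(+1.44) = 2.7 × 10⁻³ → stable
  142–191 m: −αΔT+βΔS = −(2.4 × 10⁻⁴)(+4.4)+(7.4 × 10⁻⁴)(+0.93) = -3.7 × 10⁻⁴ → UNSTABLE
  191–211 m: −αΔT+βΔS = −(2.4 × 10⁻⁴)(-3.2)+(7.4 × 10⁻⁴)(+0.63) = 1.2 × 10⁻³ → stable
The 142–191 m interval has Δρ < 0: lighter water underlies denser water.

142–191 m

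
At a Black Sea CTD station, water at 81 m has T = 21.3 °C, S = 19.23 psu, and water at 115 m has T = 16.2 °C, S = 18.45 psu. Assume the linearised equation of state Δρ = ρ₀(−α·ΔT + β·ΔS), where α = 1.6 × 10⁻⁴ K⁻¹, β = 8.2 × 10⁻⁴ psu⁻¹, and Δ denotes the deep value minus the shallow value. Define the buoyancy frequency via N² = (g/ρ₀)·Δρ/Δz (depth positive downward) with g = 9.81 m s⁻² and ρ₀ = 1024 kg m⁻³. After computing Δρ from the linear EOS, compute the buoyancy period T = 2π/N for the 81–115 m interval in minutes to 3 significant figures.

ΔT = -5.1 K, ΔS = -0.78 psu (deep − shallow).
Δρ/ρ₀ = −αΔT + βΔS = 8.16 × 10⁻⁴ − 6.396 × 10⁻⁴ = 1.764 × 10⁻⁴, so Δρ ≈ 0.1806 kg m⁻³.
N² = (g/ρ₀)·Δρ/Δz = g·(Δρ/ρ₀)/Δz = 9.81 × 1.764 × 10⁻⁴ / 34 = 5.0897 × 10⁻⁵ s⁻².
N = √(5.0897 × 10⁻⁵) = 7.1342 × 10⁻³ rad s⁻¹ → T = 2π/N = 880.71 s = 14.679 min ≈ 14.7 min.

14.7 min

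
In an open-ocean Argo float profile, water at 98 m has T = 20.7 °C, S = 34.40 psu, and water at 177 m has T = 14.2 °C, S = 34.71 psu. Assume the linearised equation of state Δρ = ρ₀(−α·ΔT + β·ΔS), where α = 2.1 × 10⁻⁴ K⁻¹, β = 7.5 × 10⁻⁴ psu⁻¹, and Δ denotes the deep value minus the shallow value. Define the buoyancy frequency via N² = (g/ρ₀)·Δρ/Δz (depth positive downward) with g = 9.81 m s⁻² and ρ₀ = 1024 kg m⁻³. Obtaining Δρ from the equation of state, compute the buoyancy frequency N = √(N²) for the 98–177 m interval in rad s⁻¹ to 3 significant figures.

0.0141 rad s⁻¹

ΔT = -6.5 K, ΔS = +0.31 psu (deep − shallow).
Δρ/ρ₀ = −αΔT + βΔS = 1.365 × 10⁻³ + 2.325 × 10⁻⁴ = 1.5975 × 10⁻³, so Δρ ≈ 1.636 kg m⁻³.
N² = (g/ρ₀)·Δρ/Δz = g·(Δρ/ρ₀)/Δz = 9.81 × 1.5975 × 10⁻³ / 79 = 1.9837 × 10⁻⁴ s⁻².
N = √(1.9837 × 10⁻⁴) = 0.014084 rad s⁻¹ ≈ 0.0141 rad s⁻¹.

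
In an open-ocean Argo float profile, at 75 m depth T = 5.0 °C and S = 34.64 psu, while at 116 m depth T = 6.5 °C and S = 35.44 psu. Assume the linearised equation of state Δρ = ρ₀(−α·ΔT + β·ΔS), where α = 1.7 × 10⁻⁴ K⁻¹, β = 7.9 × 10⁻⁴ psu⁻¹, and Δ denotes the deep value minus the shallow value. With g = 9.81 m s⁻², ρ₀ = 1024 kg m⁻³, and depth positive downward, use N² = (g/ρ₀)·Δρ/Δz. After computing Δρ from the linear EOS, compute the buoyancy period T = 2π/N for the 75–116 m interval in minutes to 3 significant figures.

ΔT = +1.5 K, ΔS = +0.80 psu (deep − shallow).
Δρ/ρ₀ = −αΔT + βΔS = -2.55 × 10⁻⁴ + 6.32 × 10⁻⁴ = 3.77 × 10⁻⁴, so Δρ ≈ 0.3860 kg m⁻³.
N² = (g/ρ₀)·Δρ/Δz = g·(Δρ/ρ₀)/Δz = 9.81 × 3.77 × 10⁻⁴ / 41 = 9.0204 × 10⁻⁵ s⁻².
N = √(9.0204 × 10⁻⁵) = 9.4976 × 10⁻³ rad s⁻¹ → T = 2π/N = 661.56 s = 11.026 min ≈ 11.0 min.

11.0 min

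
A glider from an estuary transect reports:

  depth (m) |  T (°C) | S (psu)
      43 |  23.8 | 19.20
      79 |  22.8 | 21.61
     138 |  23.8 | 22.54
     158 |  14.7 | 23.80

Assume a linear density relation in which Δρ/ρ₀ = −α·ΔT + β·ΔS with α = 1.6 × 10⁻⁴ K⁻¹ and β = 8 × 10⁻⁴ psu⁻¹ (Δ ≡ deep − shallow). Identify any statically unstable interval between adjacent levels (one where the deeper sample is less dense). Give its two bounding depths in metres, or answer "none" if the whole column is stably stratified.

Evaluate Δρ/ρ₀ = −αΔT + βΔS across each adjacent pair:
  43–79 m: −αΔT+βΔS = −(1.6 × 10⁻⁴)(-1.0)+(8 × 10⁻⁴)(+2.41) = 2.1 × 10⁻³ → stable
  79–138 m: −αΔT+βΔS = −(1.6 × 10⁻⁴)(+1.0)+(8 × 10⁻⁴)(+0.93) = 5.8 × 10⁻⁴ → stable
  138–158 m: −αΔT+βΔS = −(1.6 × 10⁻⁴)(-9.1)+(8 × 10⁻⁴)(+1.26) = 2.5 × 10⁻³ → stable
Every interval has Δρ > 0: the column is stably stratified throughout.

none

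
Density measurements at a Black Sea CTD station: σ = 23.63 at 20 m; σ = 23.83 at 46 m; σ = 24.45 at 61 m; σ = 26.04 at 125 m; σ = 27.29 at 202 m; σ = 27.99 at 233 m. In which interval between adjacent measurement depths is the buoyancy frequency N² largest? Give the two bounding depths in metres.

Compute the density gradient over each adjacent pair:
  20–46 m: Δρ/Δz = 0.20/26 = 7.7 × 10⁻³ kg m⁻⁴
  46–61 m: Δρ/Δz = 0.62/15 = 0.041 kg m⁻⁴
  61–125 m: Δρ/Δz = 1.59/64 = 0.025 kg m⁻⁴
  125–202 m: Δρ/Δz = 1.25/77 = 0.016 kg m⁻⁴
  202–233 m: Δρ/Δz = 0.70/31 = 0.023 kg m⁻⁴
The largest gradient is in the 46–61 m interval — the pycnocline.

46–61 m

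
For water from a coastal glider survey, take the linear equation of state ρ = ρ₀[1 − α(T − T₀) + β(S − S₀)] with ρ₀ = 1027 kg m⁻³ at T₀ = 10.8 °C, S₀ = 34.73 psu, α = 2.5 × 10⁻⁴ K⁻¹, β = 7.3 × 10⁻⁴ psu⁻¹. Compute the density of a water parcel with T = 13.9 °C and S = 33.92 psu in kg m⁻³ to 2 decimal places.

1025.60 kg m⁻³

T − T₀ = +3.1 K, S − S₀ = -0.81 psu.
Bracket = 1 − α·(+3.1) + β·(-0.81) = 1 + (-1.3663 × 10⁻³) = 0.9986337.
ρ = 1027 × 0.9986337 = 1025.60 kg m⁻³.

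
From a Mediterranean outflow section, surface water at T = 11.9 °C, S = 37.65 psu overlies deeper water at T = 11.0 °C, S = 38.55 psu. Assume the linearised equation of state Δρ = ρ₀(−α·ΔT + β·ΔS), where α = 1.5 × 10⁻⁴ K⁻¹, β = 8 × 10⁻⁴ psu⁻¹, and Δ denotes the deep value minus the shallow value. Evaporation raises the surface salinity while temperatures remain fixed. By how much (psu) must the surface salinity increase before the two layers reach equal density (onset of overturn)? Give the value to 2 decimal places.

Neutral buoyancy requires −α(T_deep − T_surf) + β(S_deep − S_surf′) = 0.
S_surf′ = S_deep − (α/β)·ΔT = 38.55 − (1.5 × 10⁻⁴/8 × 10⁻⁴)·(-0.9) = 38.7188 psu.
Increase required: 38.7188 − 37.65 = 1.0688 psu.

1.07 psu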